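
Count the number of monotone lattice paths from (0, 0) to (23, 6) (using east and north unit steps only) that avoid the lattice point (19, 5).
Number of paths = 262500

Total paths from (0, 0) to (23, 6): C(29, 23) = 475020. Paths through (19, 5): (paths (0, 0) → (19, 5)) × (paths (19, 5) → (23, 6)) = C(24, 19) · C(5, 4) = 42504 · 5 = 212520. Avoidance count = 475020 − 212520 = 262500.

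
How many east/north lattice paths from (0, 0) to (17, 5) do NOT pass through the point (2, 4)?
Number of paths = 26094

Total paths from (0, 0) to (17, 5): C(22, 17) = 26334. Paths through (2, 4): (paths (0, 0) → (2, 4)) × (paths (2, 4) → (17, 5)) = C(6, 2) · C(16, 15) = 15 · 16 = 240. Avoidance count = 26334 − 240 = 26094.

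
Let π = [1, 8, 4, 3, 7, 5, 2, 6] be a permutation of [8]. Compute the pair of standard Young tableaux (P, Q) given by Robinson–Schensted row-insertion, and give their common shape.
P = [1, 2, 5, 6] / [3, 7] / [4] / [8];  Q = [1, 2, 5, 8] / [3, 6] / [4] / [7];  common shape = (4, 2, 1, 1)

Row-insert the values π_1, π_2, … into P one at a time, bumping the leftmost entry strictly greater than the inserted value down to the next row. The recording tableau Q records, in position (i, j), the step at which that cell was added to P.
  Insert 1 (step 1): P = [1];  Q = [1]
  Insert 8 (step 2): P = [1, 8];  Q = [1, 2]
  Insert 4 (step 3): P = [1, 4] / [8];  Q = [1, 2] / [3]
  Insert 3 (step 4): P = [1, 3] / [4] / [8];  Q = [1, 2] / [3] / [4]
  Insert 7 (step 5): P = [1, 3, 7] / [4] / [8];  Q = [1, 2, 5] / [3] / [4]
  Insert 5 (step 6): P = [1, 3, 5] / [4, 7] / [8];  Q = [1, 2, 5] / [3, 6] / [4]
  Insert 2 (step 7): P = [1, 2, 5] / [3, 7] / [4] / [8];  Q = [1, 2, 5] / [3, 6] / [4] / [7]
  Insert 6 (step 8): P = [1, 2, 5, 6] / [3, 7] / [4] / [8];  Q = [1, 2, 5, 8] / [3, 6] / [4] / [7]
Final shape: (4, 2, 1, 1).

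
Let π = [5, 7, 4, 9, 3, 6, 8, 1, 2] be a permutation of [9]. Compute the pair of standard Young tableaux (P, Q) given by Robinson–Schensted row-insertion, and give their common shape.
P = [1, 2, 8] / [3, 6, 9] / [4, 7] / [5];  Q = [1, 2, 4] / [3, 6, 7] / [5, 9] / [8];  common shape = (3, 3, 2, 1)

Row-insert the values π_1, π_2, … into P one at a time, bumping the leftmost entry strictly greater than the inserted value down to the next row. The recording tableau Q records, in position (i, j), the step at which that cell was added to P.
  Insert 5 (step 1): P = [5];  Q = [1]
  Insert 7 (step 2): P = [5, 7];  Q = [1, 2]
  Insert 4 (step 3): P = [4, 7] / [5];  Q = [1, 2] / [3]
  Insert 9 (step 4): P = [4, 7, 9] / [5];  Q = [1, 2, 4] / [3]
  Insert 3 (step 5): P = [3, 7, 9] / [4] / [5];  Q = [1, 2, 4] / [3] / [5]
  Insert 6 (step 6): P = [3, 6, 9] / [4, 7] / [5];  Q = [1, 2, 4] / [3, 6] / [5]
  Insert 8 (step 7): P = [3, 6, 8] / [4, 7, 9] / [5];  Q = [1, 2, 4] / [3, 6, 7] / [5]
  Insert 1 (step 8): P = [1, 6, 8] / [3, 7, 9] / [4] / [5];  Q = [1, 2, 4] / [3, 6, 7] / [5] / [8]
  Insert 2 (step 9): P = [1, 2, 8] / [3, 6, 9] / [4, 7] / [5];  Q = [1, 2, 4] / [3, 6, 7] / [5, 9] / [8]
Final shape: (3, 3, 2, 1).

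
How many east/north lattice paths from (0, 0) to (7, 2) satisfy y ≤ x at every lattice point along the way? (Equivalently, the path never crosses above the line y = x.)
Number of paths = 27

By the reflection principle (André's argument), the number of monotone paths to (7, 2) with n ≤ m that never go above y = x is C(9, 7) − C(9, 8) = 36 − 9 = 27.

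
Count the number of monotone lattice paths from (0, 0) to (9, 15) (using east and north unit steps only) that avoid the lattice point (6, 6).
Number of paths = 1104224

Total paths from (0, 0) to (9, 15): C(24, 9) = 1307504. Paths through (6, 6): (paths (0, 0) → (6, 6)) × (paths (6, 6) → (9, 15)) = C(12, 6) · C(12, 3) = 924 · 220 = 203280. Avoidance count = 1307504 − 203280 = 1104224.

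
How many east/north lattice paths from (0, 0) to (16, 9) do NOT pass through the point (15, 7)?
Number of paths = 1531343

Total paths from (0, 0) to (16, 9): C(25, 16) = 2042975. Paths through (15, 7): (paths (0, 0) → (15, 7)) × (paths (15, 7) → (16, 9)) = C(22, 15) · C(3, 1) = 170544 · 3 = 511632. Avoidance count = 2042975 − 511632 = 1531343.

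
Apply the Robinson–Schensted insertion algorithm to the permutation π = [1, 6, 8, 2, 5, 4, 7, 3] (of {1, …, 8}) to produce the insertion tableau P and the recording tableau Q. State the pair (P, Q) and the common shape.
P = [1, 2, 3, 7] / [4, 8] / [5] / [6];  Q = [1, 2, 3, 7] / [4, 5] / [6] / [8];  common shape = (4, 2, 1, 1)

Row-insert the values π_1, π_2, … into P one at a time, bumping the leftmost entry strictly greater than the inserted value down to the next row. The recording tableau Q records, in position (i, j), the step at which that cell was added to P.
  Insert 1 (step 1): P = [1];  Q = [1]
  Insert 6 (step 2): P = [1, 6];  Q = [1, 2]
  Insert 8 (step 3): P = [1, 6, 8];  Q = [1, 2, 3]
  Insert 2 (step 4): P = [1, 2, 8] / [6];  Q = [1, 2, 3] / [4]
  Insert 5 (step 5): P = [1, 2, 5] / [6, 8];  Q = [1, 2, 3] / [4, 5]
  Insert 4 (step 6): P = [1, 2, 4] / [5, 8] / [6];  Q = [1, 2, 3] / [4, 5] / [6]
  Insert 7 (step 7): P = [1, 2, 4, 7] / [5, 8] / [6];  Q = [1, 2, 3, 7] / [4, 5] / [6]
  Insert 3 (step 8): P = [1, 2, 3, 7] / [4, 8] / [5] / [6];  Q = [1, 2, 3, 7] / [4, 5] / [6] / [8]
Final shape: (4, 2, 1, 1).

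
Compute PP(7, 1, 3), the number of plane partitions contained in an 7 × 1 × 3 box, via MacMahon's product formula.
PP(7, 1, 3) = 120

Evaluate the triple product over i = 1..7, j = 1..1, k = 1..3. The factors are (2/1) · (3/2) · (4/3) · (3/2) · (4/3) · (5/4) · (4/3) · (5/4) · … (21 factors total). The numerators and denominators telescope so the product is an integer; carrying out the multiplication exactly gives PP(7, 1, 3) = 120.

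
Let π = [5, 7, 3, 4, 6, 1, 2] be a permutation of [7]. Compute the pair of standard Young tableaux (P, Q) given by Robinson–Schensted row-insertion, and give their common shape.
P = [1, 2, 6] / [3, 4] / [5, 7];  Q = [1, 2, 5] / [3, 4] / [6, 7];  common shape = (3, 2, 2)

Row-insert the values π_1, π_2, … into P one at a time, bumping the leftmost entry strictly greater than the inserted value down to the next row. The recording tableau Q records, in position (i, j), the step at which that cell was added to P.
  Insert 5 (step 1): P = [5];  Q = [1]
  Insert 7 (step 2): P = [5, 7];  Q = [1, 2]
  Insert 3 (step 3): P = [3, 7] / [5];  Q = [1, 2] / [3]
  Insert 4 (step 4): P = [3, 4] / [5, 7];  Q = [1, 2] / [3, 4]
  Insert 6 (step 5): P = [3, 4, 6] / [5, 7];  Q = [1, 2, 5] / [3, 4]
  Insert 1 (step 6): P = [1, 4, 6] / [3, 7] / [5];  Q = [1, 2, 5] / [3, 4] / [6]
  Insert 2 (step 7): P = [1, 2, 6] / [3, 4] / [5, 7];  Q = [1, 2, 5] / [3, 4] / [6, 7]
Final shape: (3, 2, 2).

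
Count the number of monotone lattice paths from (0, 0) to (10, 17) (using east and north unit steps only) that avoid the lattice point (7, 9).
Number of paths = 6548685

Total paths from (0, 0) to (10, 17): C(27, 10) = 8436285. Paths through (7, 9): (paths (0, 0) → (7, 9)) × (paths (7, 9) → (10, 17)) = C(16, 7) · C(11, 3) = 11440 · 165 = 1887600. Avoidance count = 8436285 − 1887600 = 6548685.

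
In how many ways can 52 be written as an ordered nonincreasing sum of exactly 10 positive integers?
p(52, 10 parts) = 22367

Partitions of n into exactly k parts are in bijection with partitions of n − k into at most k parts (subtract 1 from each part). So p(52, exactly 10) = p(42, parts ≤ 10). Computing via the recurrence p(m, j) = p(m, j−1) + p(m−j, j) gives 22367.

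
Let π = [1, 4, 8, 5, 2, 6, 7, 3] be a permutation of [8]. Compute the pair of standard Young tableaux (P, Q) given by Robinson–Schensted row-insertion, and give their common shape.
P = [1, 2, 3, 6, 7] / [4, 5] / [8];  Q = [1, 2, 3, 6, 7] / [4, 8] / [5];  common shape = (5, 2, 1)

Row-insert the values π_1, π_2, … into P one at a time, bumping the leftmost entry strictly greater than the inserted value down to the next row. The recording tableau Q records, in position (i, j), the step at which that cell was added to P.
  Insert 1 (step 1): P = [1];  Q = [1]
  Insert 4 (step 2): P = [1, 4];  Q = [1, 2]
  Insert 8 (step 3): P = [1, 4, 8];  Q = [1, 2, 3]
  Insert 5 (step 4): P = [1, 4, 5] / [8];  Q = [1, 2, 3] / [4]
  Insert 2 (step 5): P = [1, 2, 5] / [4] / [8];  Q = [1, 2, 3] / [4] / [5]
  Insert 6 (step 6): P = [1, 2, 5, 6] / [4] / [8];  Q = [1, 2, 3, 6] / [4] / [5]
  Insert 7 (step 7): P = [1, 2, 5, 6, 7] / [4] / [8];  Q = [1, 2, 3, 6, 7] / [4] / [5]
  Insert 3 (step 8): P = [1, 2, 3, 6, 7] / [4, 5] / [8];  Q = [1, 2, 3, 6, 7] / [4, 8] / [5]
Final shape: (5, 2, 1).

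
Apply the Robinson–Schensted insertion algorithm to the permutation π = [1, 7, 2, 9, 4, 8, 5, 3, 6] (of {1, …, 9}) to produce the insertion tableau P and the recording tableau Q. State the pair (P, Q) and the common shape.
P = [1, 2, 3, 5, 6] / [4, 8] / [7] / [9];  Q = [1, 2, 4, 6, 9] / [3, 5] / [7] / [8];  common shape = (5, 2, 1, 1)

Row-insert the values π_1, π_2, … into P one at a time, bumping the leftmost entry strictly greater than the inserted value down to the next row. The recording tableau Q records, in position (i, j), the step at which that cell was added to P.
  Insert 1 (step 1): P = [1];  Q = [1]
  Insert 7 (step 2): P = [1, 7];  Q = [1, 2]
  Insert 2 (step 3): P = [1, 2] / [7];  Q = [1, 2] / [3]
  Insert 9 (step 4): P = [1, 2, 9] / [7];  Q = [1, 2, 4] / [3]
  Insert 4 (step 5): P = [1, 2, 4] / [7, 9];  Q = [1, 2, 4] / [3, 5]
  Insert 8 (step 6): P = [1, 2, 4, 8] / [7, 9];  Q = [1, 2, 4, 6] / [3, 5]
  Insert 5 (step 7): P = [1, 2, 4, 5] / [7, 8] / [9];  Q = [1, 2, 4, 6] / [3, 5] / [7]
  Insert 3 (step 8): P = [1, 2, 3, 5] / [4, 8] / [7] / [9];  Q = [1, 2, 4, 6] / [3, 5] / [7] / [8]
  Insert 6 (step 9): P = [1, 2, 3, 5, 6] / [4, 8] / [7] / [9];  Q = [1, 2, 4, 6, 9] / [3, 5] / [7] / [8]
Final shape: (5, 2, 1, 1).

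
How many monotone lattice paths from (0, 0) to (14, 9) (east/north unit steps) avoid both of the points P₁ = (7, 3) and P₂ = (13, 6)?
Number of paths = 543062

Inclusion–exclusion. Total paths: C(23, 14) = 817190. Through P₁: C(10, 7)·C(13, 7) = 205920. Through P₂: C(19, 13)·C(4, 1) = 108528. Since P₁ is strictly southwest of P₂, a monotone path through both must visit P₁ then P₂; paths through both = C(10, 7)·C(9, 6)·C(4, 1) = 40320. Avoid both = 817190 − 205920 − 108528 + 40320 = 543062.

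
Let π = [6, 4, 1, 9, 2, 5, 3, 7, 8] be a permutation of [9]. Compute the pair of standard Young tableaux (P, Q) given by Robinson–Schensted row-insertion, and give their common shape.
P = [1, 2, 3, 7, 8] / [4, 5] / [6, 9];  Q = [1, 4, 6, 8, 9] / [2, 5] / [3, 7];  common shape = (5, 2, 2)

Row-insert the values π_1, π_2, … into P one at a time, bumping the leftmost entry strictly greater than the inserted value down to the next row. The recording tableau Q records, in position (i, j), the step at which that cell was added to P.
  Insert 6 (step 1): P = [6];  Q = [1]
  Insert 4 (step 2): P = [4] / [6];  Q = [1] / [2]
  Insert 1 (step 3): P = [1] / [4] / [6];  Q = [1] / [2] / [3]
  Insert 9 (step 4): P = [1, 9] / [4] / [6];  Q = [1, 4] / [2] / [3]
  Insert 2 (step 5): P = [1, 2] / [4, 9] / [6];  Q = [1, 4] / [2, 5] / [3]
  Insert 5 (step 6): P = [1, 2, 5] / [4, 9] / [6];  Q = [1, 4, 6] / [2, 5] / [3]
  Insert 3 (step 7): P = [1, 2, 3] / [4, 5] / [6, 9];  Q = [1, 4, 6] / [2, 5] / [3, 7]
  Insert 7 (step 8): P = [1, 2, 3, 7] / [4, 5] / [6, 9];  Q = [1, 4, 6, 8] / [2, 5] / [3, 7]
  Insert 8 (step 9): P = [1, 2, 3, 7, 8] / [4, 5] / [6, 9];  Q = [1, 4, 6, 8, 9] / [2, 5] / [3, 7]
Final shape: (5, 2, 2).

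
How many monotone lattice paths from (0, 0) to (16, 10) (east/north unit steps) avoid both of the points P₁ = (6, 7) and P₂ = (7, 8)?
Number of paths = 4655794

Inclusion–exclusion. Total paths: C(26, 16) = 5311735. Through P₁: C(13, 6)·C(13, 10) = 490776. Through P₂: C(15, 7)·C(11, 9) = 353925. Since P₁ is strictly southwest of P₂, a monotone path through both must visit P₁ then P₂; paths through both = C(13, 6)·C(2, 1)·C(11, 9) = 188760. Avoid both = 5311735 − 490776 − 353925 + 188760 = 4655794.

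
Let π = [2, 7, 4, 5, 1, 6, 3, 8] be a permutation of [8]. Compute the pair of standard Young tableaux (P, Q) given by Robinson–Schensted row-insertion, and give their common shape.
P = [1, 3, 5, 6, 8] / [2, 4] / [7];  Q = [1, 2, 4, 6, 8] / [3, 7] / [5];  common shape = (5, 2, 1)

Row-insert the values π_1, π_2, … into P one at a time, bumping the leftmost entry strictly greater than the inserted value down to the next row. The recording tableau Q records, in position (i, j), the step at which that cell was added to P.
  Insert 2 (step 1): P = [2];  Q = [1]
  Insert 7 (step 2): P = [2, 7];  Q = [1, 2]
  Insert 4 (step 3): P = [2, 4] / [7];  Q = [1, 2] / [3]
  Insert 5 (step 4): P = [2, 4, 5] / [7];  Q = [1, 2, 4] / [3]
  Insert 1 (step 5): P = [1, 4, 5] / [2] / [7];  Q = [1, 2, 4] / [3] / [5]
  Insert 6 (step 6): P = [1, 4, 5, 6] / [2] / [7];  Q = [1, 2, 4, 6] / [3] / [5]
  Insert 3 (step 7): P = [1, 3, 5, 6] / [2, 4] / [7];  Q = [1, 2, 4, 6] / [3, 7] / [5]
  Insert 8 (step 8): P = [1, 3, 5, 6, 8] / [2, 4] / [7];  Q = [1, 2, 4, 6, 8] / [3, 7] / [5]
Final shape: (5, 2, 1).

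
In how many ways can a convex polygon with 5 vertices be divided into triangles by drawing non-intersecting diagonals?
C_3 = 5

These polygon triangulations are counted by the Catalan number C_n = (1/(n + 1)) · C(2n, n). For n = 3: C_3 = (1/4) · C(6, 3) = 20/4 = 5.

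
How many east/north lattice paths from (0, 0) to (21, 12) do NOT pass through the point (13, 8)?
Number of paths = 254089770

Total paths from (0, 0) to (21, 12): C(33, 21) = 354817320. Paths through (13, 8): (paths (0, 0) → (13, 8)) × (paths (13, 8) → (21, 12)) = C(21, 13) · C(12, 8) = 203490 · 495 = 100727550. Avoidance count = 354817320 − 100727550 = 254089770.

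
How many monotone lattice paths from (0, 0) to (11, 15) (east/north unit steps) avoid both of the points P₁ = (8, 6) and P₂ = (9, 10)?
Number of paths = 5440877

Inclusion–exclusion. Total paths: C(26, 11) = 7726160. Through P₁: C(14, 8)·C(12, 3) = 660660. Through P₂: C(19, 9)·C(7, 2) = 1939938. Since P₁ is strictly southwest of P₂, a monotone path through both must visit P₁ then P₂; paths through both = C(14, 8)·C(5, 1)·C(7, 2) = 315315. Avoid both = 7726160 − 660660 − 1939938 + 315315 = 5440877.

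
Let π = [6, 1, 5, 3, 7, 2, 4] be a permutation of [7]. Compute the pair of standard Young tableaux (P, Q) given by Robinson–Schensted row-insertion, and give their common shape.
P = [1, 2, 4] / [3, 7] / [5] / [6];  Q = [1, 3, 5] / [2, 7] / [4] / [6];  common shape = (3, 2, 1, 1)

Row-insert the values π_1, π_2, … into P one at a time, bumping the leftmost entry strictly greater than the inserted value down to the next row. The recording tableau Q records, in position (i, j), the step at which that cell was added to P.
  Insert 6 (step 1): P = [6];  Q = [1]
  Insert 1 (step 2): P = [1] / [6];  Q = [1] / [2]
  Insert 5 (step 3): P = [1, 5] / [6];  Q = [1, 3] / [2]
  Insert 3 (step 4): P = [1, 3] / [5] / [6];  Q = [1, 3] / [2] / [4]
  Insert 7 (step 5): P = [1, 3, 7] / [5] / [6];  Q = [1, 3, 5] / [2] / [4]
  Insert 2 (step 6): P = [1, 2, 7] / [3] / [5] / [6];  Q = [1, 3, 5] / [2] / [4] / [6]
  Insert 4 (step 7): P = [1, 2, 4] / [3, 7] / [5] / [6];  Q = [1, 3, 5] / [2, 7] / [4] / [6]
Final shape: (3, 2, 1, 1).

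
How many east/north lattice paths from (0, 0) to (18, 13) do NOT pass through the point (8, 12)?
Number of paths = 204867405

Total paths from (0, 0) to (18, 13): C(31, 18) = 206253075. Paths through (8, 12): (paths (0, 0) → (8, 12)) × (paths (8, 12) → (18, 13)) = C(20, 8) · C(11, 10) = 125970 · 11 = 1385670. Avoidance count = 206253075 − 1385670 = 204867405.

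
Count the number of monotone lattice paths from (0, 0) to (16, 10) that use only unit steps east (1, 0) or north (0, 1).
Number of paths = 5311735

A monotone lattice path from (0, 0) to (16, 10) consists of 16 east steps and 10 north steps in some order, so it is determined by which 16 of the 26 steps are east. The count is C(26, 16) = 5311735.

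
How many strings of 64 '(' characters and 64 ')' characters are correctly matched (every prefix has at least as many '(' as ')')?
C_64 = 368479169875816659479009042713546950

These balanced parentheses are counted by the Catalan number C_n = (1/(n + 1)) · C(2n, n). For n = 64: C_64 = (1/65) · C(128, 64) = 23951146041928082866135587776380551750/65 = 368479169875816659479009042713546950.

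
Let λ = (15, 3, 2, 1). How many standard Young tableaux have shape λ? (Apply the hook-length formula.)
# SYT of shape (15, 3, 2, 1) = 587860

Hook-length formula: f^λ = n! / Π hook(c), product over all cells c of the Young diagram. For λ = (15, 3, 2, 1), n = 21 boxes. Hook lengths by row (left-to-right, top-to-bottom): [18, 16, 14, 12, 11, 10, 9, 8, 7, 6, 5, 4, 3, 2, 1]; [5, 3, 1]; [3, 1]; [1]. Product of hooks = 86910050304000. So f^λ = 21! / 86910050304000 = 51090942171709440000 / 86910050304000 = 587860.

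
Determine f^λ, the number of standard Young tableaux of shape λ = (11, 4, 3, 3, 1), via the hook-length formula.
# SYT of shape (11, 4, 3, 3, 1) = 315165312

Hook-length formula: f^λ = n! / Π hook(c), product over all cells c of the Young diagram. For λ = (11, 4, 3, 3, 1), n = 22 boxes. Hook lengths by row (left-to-right, top-to-bottom): [15, 13, 12, 9, 7, 6, 5, 4, 3, 2, 1]; [7, 5, 4, 1]; [5, 3, 2]; [4, 2, 1]; [1]. Product of hooks = 3566384640000. So f^λ = 22! / 3566384640000 = 1124000727777607680000 / 3566384640000 = 315165312.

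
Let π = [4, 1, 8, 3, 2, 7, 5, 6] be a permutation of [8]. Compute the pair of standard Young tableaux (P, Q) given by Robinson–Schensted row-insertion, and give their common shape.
P = [1, 2, 5, 6] / [3, 7] / [4, 8];  Q = [1, 3, 6, 8] / [2, 4] / [5, 7];  common shape = (4, 2, 2)

Row-insert the values π_1, π_2, … into P one at a time, bumping the leftmost entry strictly greater than the inserted value down to the next row. The recording tableau Q records, in position (i, j), the step at which that cell was added to P.
  Insert 4 (step 1): P = [4];  Q = [1]
  Insert 1 (step 2): P = [1] / [4];  Q = [1] / [2]
  Insert 8 (step 3): P = [1, 8] / [4];  Q = [1, 3] / [2]
  Insert 3 (step 4): P = [1, 3] / [4, 8];  Q = [1, 3] / [2, 4]
  Insert 2 (step 5): P = [1, 2] / [3, 8] / [4];  Q = [1, 3] / [2, 4] / [5]
  Insert 7 (step 6): P = [1, 2, 7] / [3, 8] / [4];  Q = [1, 3, 6] / [2, 4] / [5]
  Insert 5 (step 7): P = [1, 2, 5] / [3, 7] / [4, 8];  Q = [1, 3, 6] / [2, 4] / [5, 7]
  Insert 6 (step 8): P = [1, 2, 5, 6] / [3, 7] / [4, 8];  Q = [1, 3, 6, 8] / [2, 4] / [5, 7]
Final shape: (4, 2, 2).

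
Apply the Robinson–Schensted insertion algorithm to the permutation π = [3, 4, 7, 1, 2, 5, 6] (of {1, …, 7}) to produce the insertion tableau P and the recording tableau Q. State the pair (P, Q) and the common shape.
P = [1, 2, 5, 6] / [3, 4, 7];  Q = [1, 2, 3, 7] / [4, 5, 6];  common shape = (4, 3)

Row-insert the values π_1, π_2, … into P one at a time, bumping the leftmost entry strictly greater than the inserted value down to the next row. The recording tableau Q records, in position (i, j), the step at which that cell was added to P.
  Insert 3 (step 1): P = [3];  Q = [1]
  Insert 4 (step 2): P = [3, 4];  Q = [1, 2]
  Insert 7 (step 3): P = [3, 4, 7];  Q = [1, 2, 3]
  Insert 1 (step 4): P = [1, 4, 7] / [3];  Q = [1, 2, 3] / [4]
  Insert 2 (step 5): P = [1, 2, 7] / [3, 4];  Q = [1, 2, 3] / [4, 5]
  Insert 5 (step 6): P = [1, 2, 5] / [3, 4, 7];  Q = [1, 2, 3] / [4, 5, 6]
  Insert 6 (step 7): P = [1, 2, 5, 6] / [3, 4, 7];  Q = [1, 2, 3, 7] / [4, 5, 6]
Final shape: (4, 3).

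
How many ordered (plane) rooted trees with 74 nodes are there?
C_73 = 79463489365077377841208237632349268884500

These ordered rooted trees are counted by the Catalan number C_n = (1/(n + 1)) · C(2n, n). For n = 73: C_73 = (1/74) · C(146, 73) = 5880298213015725960249409584793845897453000/74 = 79463489365077377841208237632349268884500.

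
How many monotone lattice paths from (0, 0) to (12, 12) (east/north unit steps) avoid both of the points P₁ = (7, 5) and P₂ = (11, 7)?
Number of paths = 1957228

Inclusion–exclusion. Total paths: C(24, 12) = 2704156. Through P₁: C(12, 7)·C(12, 5) = 627264. Through P₂: C(18, 11)·C(6, 1) = 190944. Since P₁ is strictly southwest of P₂, a monotone path through both must visit P₁ then P₂; paths through both = C(12, 7)·C(6, 4)·C(6, 1) = 71280. Avoid both = 2704156 − 627264 − 190944 + 71280 = 1957228.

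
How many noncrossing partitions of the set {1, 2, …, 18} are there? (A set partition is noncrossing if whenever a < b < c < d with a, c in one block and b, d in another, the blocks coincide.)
C_18 = 477638700

These noncrossing partitions are counted by the Catalan number C_n = (1/(n + 1)) · C(2n, n). For n = 18: C_18 = (1/19) · C(36, 18) = 9075135300/19 = 477638700.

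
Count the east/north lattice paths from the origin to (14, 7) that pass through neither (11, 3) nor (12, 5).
Number of paths = 72964

Inclusion–exclusion. Total paths: C(21, 14) = 116280. Through P₁: C(14, 11)·C(7, 3) = 12740. Through P₂: C(17, 12)·C(4, 2) = 37128. Since P₁ is strictly southwest of P₂, a monotone path through both must visit P₁ then P₂; paths through both = C(14, 11)·C(3, 1)·C(4, 2) = 6552. Avoid both = 116280 − 12740 − 37128 + 6552 = 72964.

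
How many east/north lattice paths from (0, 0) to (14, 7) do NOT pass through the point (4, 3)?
Number of paths = 81245

Total paths from (0, 0) to (14, 7): C(21, 14) = 116280. Paths through (4, 3): (paths (0, 0) → (4, 3)) × (paths (4, 3) → (14, 7)) = C(7, 4) · C(14, 10) = 35 · 1001 = 35035. Avoidance count = 116280 − 35035 = 81245.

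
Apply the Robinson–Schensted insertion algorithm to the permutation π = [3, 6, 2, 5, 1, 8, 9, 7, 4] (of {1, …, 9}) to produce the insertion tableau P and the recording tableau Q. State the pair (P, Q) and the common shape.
P = [1, 4, 7, 9] / [2, 5, 8] / [3, 6];  Q = [1, 2, 6, 7] / [3, 4, 8] / [5, 9];  common shape = (4, 3, 2)

Row-insert the values π_1, π_2, … into P one at a time, bumping the leftmost entry strictly greater than the inserted value down to the next row. The recording tableau Q records, in position (i, j), the step at which that cell was added to P.
  Insert 3 (step 1): P = [3];  Q = [1]
  Insert 6 (step 2): P = [3, 6];  Q = [1, 2]
  Insert 2 (step 3): P = [2, 6] / [3];  Q = [1, 2] / [3]
  Insert 5 (step 4): P = [2, 5] / [3, 6];  Q = [1, 2] / [3, 4]
  Insert 1 (step 5): P = [1, 5] / [2, 6] / [3];  Q = [1, 2] / [3, 4] / [5]
  Insert 8 (step 6): P = [1, 5, 8] / [2, 6] / [3];  Q = [1, 2, 6] / [3, 4] / [5]
  Insert 9 (step 7): P = [1, 5, 8, 9] / [2, 6] / [3];  Q = [1, 2, 6, 7] / [3, 4] / [5]
  Insert 7 (step 8): P = [1, 5, 7, 9] / [2, 6, 8] / [3];  Q = [1, 2, 6, 7] / [3, 4, 8] / [5]
  Insert 4 (step 9): P = [1, 4, 7, 9] / [2, 5, 8] / [3, 6];  Q = [1, 2, 6, 7] / [3, 4, 8] / [5, 9]
Final shape: (4, 3, 2).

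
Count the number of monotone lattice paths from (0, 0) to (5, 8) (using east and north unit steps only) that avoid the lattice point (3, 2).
Number of paths = 1007

Total paths from (0, 0) to (5, 8): C(13, 5) = 1287. Paths through (3, 2): (paths (0, 0) → (3, 2)) × (paths (3, 2) → (5, 8)) = C(5, 3) · C(8, 2) = 10 · 28 = 280. Avoidance count = 1287 − 280 = 1007.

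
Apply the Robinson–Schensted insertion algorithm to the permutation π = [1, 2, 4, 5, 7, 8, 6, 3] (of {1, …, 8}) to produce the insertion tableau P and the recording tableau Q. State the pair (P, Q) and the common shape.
P = [1, 2, 3, 5, 6, 8] / [4] / [7];  Q = [1, 2, 3, 4, 5, 6] / [7] / [8];  common shape = (6, 1, 1)

Row-insert the values π_1, π_2, … into P one at a time, bumping the leftmost entry strictly greater than the inserted value down to the next row. The recording tableau Q records, in position (i, j), the step at which that cell was added to P.
  Insert 1 (step 1): P = [1];  Q = [1]
  Insert 2 (step 2): P = [1, 2];  Q = [1, 2]
  Insert 4 (step 3): P = [1, 2, 4];  Q = [1, 2, 3]
  Insert 5 (step 4): P = [1, 2, 4, 5];  Q = [1, 2, 3, 4]
  Insert 7 (step 5): P = [1, 2, 4, 5, 7];  Q = [1, 2, 3, 4, 5]
  Insert 8 (step 6): P = [1, 2, 4, 5, 7, 8];  Q = [1, 2, 3, 4, 5, 6]
  Insert 6 (step 7): P = [1, 2, 4, 5, 6, 8] / [7];  Q = [1, 2, 3, 4, 5, 6] / [7]
  Insert 3 (step 8): P = [1, 2, 3, 5, 6, 8] / [4] / [7];  Q = [1, 2, 3, 4, 5, 6] / [7] / [8]
Final shape: (6, 1, 1).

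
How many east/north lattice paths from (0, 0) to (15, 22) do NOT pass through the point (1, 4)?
Number of paths = 7007021760

Total paths from (0, 0) to (15, 22): C(37, 15) = 9364199760. Paths through (1, 4): (paths (0, 0) → (1, 4)) × (paths (1, 4) → (15, 22)) = C(5, 1) · C(32, 14) = 5 · 471435600 = 2357178000. Avoidance count = 9364199760 − 2357178000 = 7007021760.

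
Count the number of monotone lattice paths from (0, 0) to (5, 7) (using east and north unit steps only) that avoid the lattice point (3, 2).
Number of paths = 582

Total paths from (0, 0) to (5, 7): C(12, 5) = 792. Paths through (3, 2): (paths (0, 0) → (3, 2)) × (paths (3, 2) → (5, 7)) = C(5, 3) · C(7, 2) = 10 · 21 = 210. Avoidance count = 792 − 210 = 582.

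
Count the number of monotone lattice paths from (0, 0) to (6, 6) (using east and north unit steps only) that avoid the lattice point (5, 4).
Number of paths = 546

Total paths from (0, 0) to (6, 6): C(12, 6) = 924. Paths through (5, 4): (paths (0, 0) → (5, 4)) × (paths (5, 4) → (6, 6)) = C(9, 5) · C(3, 1) = 126 · 3 = 378. Avoidance count = 924 − 378 = 546.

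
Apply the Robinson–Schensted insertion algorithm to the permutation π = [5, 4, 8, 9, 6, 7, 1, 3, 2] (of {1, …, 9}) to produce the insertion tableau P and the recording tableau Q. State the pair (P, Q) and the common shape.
P = [1, 2, 7] / [3, 6, 9] / [4, 8] / [5];  Q = [1, 3, 4] / [2, 5, 6] / [7, 8] / [9];  common shape = (3, 3, 2, 1)

Row-insert the values π_1, π_2, … into P one at a time, bumping the leftmost entry strictly greater than the inserted value down to the next row. The recording tableau Q records, in position (i, j), the step at which that cell was added to P.
  Insert 5 (step 1): P = [5];  Q = [1]
  Insert 4 (step 2): P = [4] / [5];  Q = [1] / [2]
  Insert 8 (step 3): P = [4, 8] / [5];  Q = [1, 3] / [2]
  Insert 9 (step 4): P = [4, 8, 9] / [5];  Q = [1, 3, 4] / [2]
  Insert 6 (step 5): P = [4, 6, 9] / [5, 8];  Q = [1, 3, 4] / [2, 5]
  Insert 7 (step 6): P = [4, 6, 7] / [5, 8, 9];  Q = [1, 3, 4] / [2, 5, 6]
  Insert 1 (step 7): P = [1, 6, 7] / [4, 8, 9] / [5];  Q = [1, 3, 4] / [2, 5, 6] / [7]
  Insert 3 (step 8): P = [1, 3, 7] / [4, 6, 9] / [5, 8];  Q = [1, 3, 4] / [2, 5, 6] / [7, 8]
  Insert 2 (step 9): P = [1, 2, 7] / [3, 6, 9] / [4, 8] / [5];  Q = [1, 3, 4] / [2, 5, 6] / [7, 8] / [9]
Final shape: (3, 3, 2, 1).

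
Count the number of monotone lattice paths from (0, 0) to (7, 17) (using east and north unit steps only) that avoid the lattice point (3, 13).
Number of paths = 306904

Total paths from (0, 0) to (7, 17): C(24, 7) = 346104. Paths through (3, 13): (paths (0, 0) → (3, 13)) × (paths (3, 13) → (7, 17)) = C(16, 3) · C(8, 4) = 560 · 70 = 39200. Avoidance count = 346104 − 39200 = 306904.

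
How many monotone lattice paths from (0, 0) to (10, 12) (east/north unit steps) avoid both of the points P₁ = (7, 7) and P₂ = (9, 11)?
Number of paths = 221494

Inclusion–exclusion. Total paths: C(22, 10) = 646646. Through P₁: C(14, 7)·C(8, 3) = 192192. Through P₂: C(20, 9)·C(2, 1) = 335920. Since P₁ is strictly southwest of P₂, a monotone path through both must visit P₁ then P₂; paths through both = C(14, 7)·C(6, 2)·C(2, 1) = 102960. Avoid both = 646646 − 192192 − 335920 + 102960 = 221494.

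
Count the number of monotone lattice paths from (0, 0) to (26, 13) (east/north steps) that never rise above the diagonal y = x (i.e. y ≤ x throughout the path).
Number of paths = 4211628008

By the reflection principle (André's argument), the number of monotone paths to (26, 13) with n ≤ m that never go above y = x is C(39, 26) − C(39, 27) = 8122425444 − 3910797436 = 4211628008.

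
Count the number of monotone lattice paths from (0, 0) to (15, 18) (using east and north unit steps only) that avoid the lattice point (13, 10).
Number of paths = 985675350

Total paths from (0, 0) to (15, 18): C(33, 15) = 1037158320. Paths through (13, 10): (paths (0, 0) → (13, 10)) × (paths (13, 10) → (15, 18)) = C(23, 13) · C(10, 2) = 1144066 · 45 = 51482970. Avoidance count = 1037158320 − 51482970 = 985675350.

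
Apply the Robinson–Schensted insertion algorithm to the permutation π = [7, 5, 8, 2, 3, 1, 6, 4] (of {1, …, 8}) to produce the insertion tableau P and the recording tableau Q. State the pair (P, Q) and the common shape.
P = [1, 3, 4] / [2, 6] / [5, 8] / [7];  Q = [1, 3, 7] / [2, 5] / [4, 8] / [6];  common shape = (3, 2, 2, 1)

Row-insert the values π_1, π_2, … into P one at a time, bumping the leftmost entry strictly greater than the inserted value down to the next row. The recording tableau Q records, in position (i, j), the step at which that cell was added to P.
  Insert 7 (step 1): P = [7];  Q = [1]
  Insert 5 (step 2): P = [5] / [7];  Q = [1] / [2]
  Insert 8 (step 3): P = [5, 8] / [7];  Q = [1, 3] / [2]
  Insert 2 (step 4): P = [2, 8] / [5] / [7];  Q = [1, 3] / [2] / [4]
  Insert 3 (step 5): P = [2, 3] / [5, 8] / [7];  Q = [1, 3] / [2, 5] / [4]
  Insert 1 (step 6): P = [1, 3] / [2, 8] / [5] / [7];  Q = [1, 3] / [2, 5] / [4] / [6]
  Insert 6 (step 7): P = [1, 3, 6] / [2, 8] / [5] / [7];  Q = [1, 3, 7] / [2, 5] / [4] / [6]
  Insert 4 (step 8): P = [1, 3, 4] / [2, 6] / [5, 8] / [7];  Q = [1, 3, 7] / [2, 5] / [4, 8] / [6]
Final shape: (3, 2, 2, 1).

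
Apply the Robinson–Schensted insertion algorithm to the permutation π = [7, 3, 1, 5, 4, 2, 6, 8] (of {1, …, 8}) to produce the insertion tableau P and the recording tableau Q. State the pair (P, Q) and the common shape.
P = [1, 2, 6, 8] / [3, 4] / [5] / [7];  Q = [1, 4, 7, 8] / [2, 5] / [3] / [6];  common shape = (4, 2, 1, 1)

Row-insert the values π_1, π_2, … into P one at a time, bumping the leftmost entry strictly greater than the inserted value down to the next row. The recording tableau Q records, in position (i, j), the step at which that cell was added to P.
  Insert 7 (step 1): P = [7];  Q = [1]
  Insert 3 (step 2): P = [3] / [7];  Q = [1] / [2]
  Insert 1 (step 3): P = [1] / [3] / [7];  Q = [1] / [2] / [3]
  Insert 5 (step 4): P = [1, 5] / [3] / [7];  Q = [1, 4] / [2] / [3]
  Insert 4 (step 5): P = [1, 4] / [3, 5] / [7];  Q = [1, 4] / [2, 5] / [3]
  Insert 2 (step 6): P = [1, 2] / [3, 4] / [5] / [7];  Q = [1, 4] / [2, 5] / [3] / [6]
  Insert 6 (step 7): P = [1, 2, 6] / [3, 4] / [5] / [7];  Q = [1, 4, 7] / [2, 5] / [3] / [6]
  Insert 8 (step 8): P = [1, 2, 6, 8] / [3, 4] / [5] / [7];  Q = [1, 4, 7, 8] / [2, 5] / [3] / [6]
Final shape: (4, 2, 1, 1).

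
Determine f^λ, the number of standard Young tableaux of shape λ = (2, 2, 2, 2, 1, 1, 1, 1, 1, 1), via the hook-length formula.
# SYT of shape (2, 2, 2, 2, 1, 1, 1, 1, 1, 1) = 637

Hook-length formula: f^λ = n! / Π hook(c), product over all cells c of the Young diagram. For λ = (2, 2, 2, 2, 1, 1, 1, 1, 1, 1), n = 14 boxes. Hook lengths by row (left-to-right, top-to-bottom): [11, 4]; [10, 3]; [9, 2]; [8, 1]; [6]; [5]; [4]; [3]; [2]; [1]. Product of hooks = 136857600. So f^λ = 14! / 136857600 = 87178291200 / 136857600 = 637.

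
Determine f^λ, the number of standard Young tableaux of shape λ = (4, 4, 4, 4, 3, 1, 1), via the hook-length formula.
# SYT of shape (4, 4, 4, 4, 3, 1, 1) = 69837768

Hook-length formula: f^λ = n! / Π hook(c), product over all cells c of the Young diagram. For λ = (4, 4, 4, 4, 3, 1, 1), n = 21 boxes. Hook lengths by row (left-to-right, top-to-bottom): [10, 7, 6, 4]; [9, 6, 5, 3]; [8, 5, 4, 2]; [7, 4, 3, 1]; [5, 2, 1]; [2]; [1]. Product of hooks = 731566080000. So f^λ = 21! / 731566080000 = 51090942171709440000 / 731566080000 = 69837768.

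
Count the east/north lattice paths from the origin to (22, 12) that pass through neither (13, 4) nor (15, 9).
Number of paths = 339593360

Inclusion–exclusion. Total paths: C(34, 22) = 548354040. Through P₁: C(17, 13)·C(17, 9) = 57857800. Through P₂: C(24, 15)·C(10, 7) = 156900480. Since P₁ is strictly southwest of P₂, a monotone path through both must visit P₁ then P₂; paths through both = C(17, 13)·C(7, 2)·C(10, 7) = 5997600. Avoid both = 548354040 − 57857800 − 156900480 + 5997600 = 339593360.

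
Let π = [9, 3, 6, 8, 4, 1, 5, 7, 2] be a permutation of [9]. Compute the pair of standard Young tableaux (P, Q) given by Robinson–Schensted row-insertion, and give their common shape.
P = [1, 2, 5, 7] / [3, 4] / [6, 8] / [9];  Q = [1, 3, 4, 8] / [2, 7] / [5, 9] / [6];  common shape = (4, 2, 2, 1)

Row-insert the values π_1, π_2, … into P one at a time, bumping the leftmost entry strictly greater than the inserted value down to the next row. The recording tableau Q records, in position (i, j), the step at which that cell was added to P.
  Insert 9 (step 1): P = [9];  Q = [1]
  Insert 3 (step 2): P = [3] / [9];  Q = [1] / [2]
  Insert 6 (step 3): P = [3, 6] / [9];  Q = [1, 3] / [2]
  Insert 8 (step 4): P = [3, 6, 8] / [9];  Q = [1, 3, 4] / [2]
  Insert 4 (step 5): P = [3, 4, 8] / [6] / [9];  Q = [1, 3, 4] / [2] / [5]
  Insert 1 (step 6): P = [1, 4, 8] / [3] / [6] / [9];  Q = [1, 3, 4] / [2] / [5] / [6]
  Insert 5 (step 7): P = [1, 4, 5] / [3, 8] / [6] / [9];  Q = [1, 3, 4] / [2, 7] / [5] / [6]
  Insert 7 (step 8): P = [1, 4, 5, 7] / [3, 8] / [6] / [9];  Q = [1, 3, 4, 8] / [2, 7] / [5] / [6]
  Insert 2 (step 9): P = [1, 2, 5, 7] / [3, 4] / [6, 8] / [9];  Q = [1, 3, 4, 8] / [2, 7] / [5, 9] / [6]
Final shape: (4, 2, 2, 1).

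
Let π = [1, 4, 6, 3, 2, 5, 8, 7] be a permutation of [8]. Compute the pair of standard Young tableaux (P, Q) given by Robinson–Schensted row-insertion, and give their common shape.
P = [1, 2, 5, 7] / [3, 6, 8] / [4];  Q = [1, 2, 3, 7] / [4, 6, 8] / [5];  common shape = (4, 3, 1)

Row-insert the values π_1, π_2, … into P one at a time, bumping the leftmost entry strictly greater than the inserted value down to the next row. The recording tableau Q records, in position (i, j), the step at which that cell was added to P.
  Insert 1 (step 1): P = [1];  Q = [1]
  Insert 4 (step 2): P = [1, 4];  Q = [1, 2]
  Insert 6 (step 3): P = [1, 4, 6];  Q = [1, 2, 3]
  Insert 3 (step 4): P = [1, 3, 6] / [4];  Q = [1, 2, 3] / [4]
  Insert 2 (step 5): P = [1, 2, 6] / [3] / [4];  Q = [1, 2, 3] / [4] / [5]
  Insert 5 (step 6): P = [1, 2, 5] / [3, 6] / [4];  Q = [1, 2, 3] / [4, 6] / [5]
  Insert 8 (step 7): P = [1, 2, 5, 8] / [3, 6] / [4];  Q = [1, 2, 3, 7] / [4, 6] / [5]
  Insert 7 (step 8): P = [1, 2, 5, 7] / [3, 6, 8] / [4];  Q = [1, 2, 3, 7] / [4, 6, 8] / [5]
Final shape: (4, 3, 1).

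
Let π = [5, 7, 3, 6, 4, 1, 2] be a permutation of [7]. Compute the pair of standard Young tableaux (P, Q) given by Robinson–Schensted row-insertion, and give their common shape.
P = [1, 2] / [3, 4] / [5, 6] / [7];  Q = [1, 2] / [3, 4] / [5, 7] / [6];  common shape = (2, 2, 2, 1)

Row-insert the values π_1, π_2, … into P one at a time, bumping the leftmost entry strictly greater than the inserted value down to the next row. The recording tableau Q records, in position (i, j), the step at which that cell was added to P.
  Insert 5 (step 1): P = [5];  Q = [1]
  Insert 7 (step 2): P = [5, 7];  Q = [1, 2]
  Insert 3 (step 3): P = [3, 7] / [5];  Q = [1, 2] / [3]
  Insert 6 (step 4): P = [3, 6] / [5, 7];  Q = [1, 2] / [3, 4]
  Insert 4 (step 5): P = [3, 4] / [5, 6] / [7];  Q = [1, 2] / [3, 4] / [5]
  Insert 1 (step 6): P = [1, 4] / [3, 6] / [5] / [7];  Q = [1, 2] / [3, 4] / [5] / [6]
  Insert 2 (step 7): P = [1, 2] / [3, 4] / [5, 6] / [7];  Q = [1, 2] / [3, 4] / [5, 7] / [6]
Final shape: (2, 2, 2, 1).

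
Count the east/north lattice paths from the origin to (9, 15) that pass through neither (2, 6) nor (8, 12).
Number of paths = 586792

Inclusion–exclusion. Total paths: C(24, 9) = 1307504. Through P₁: C(8, 2)·C(16, 7) = 320320. Through P₂: C(20, 8)·C(4, 1) = 503880. Since P₁ is strictly southwest of P₂, a monotone path through both must visit P₁ then P₂; paths through both = C(8, 2)·C(12, 6)·C(4, 1) = 103488. Avoid both = 1307504 − 320320 − 503880 + 103488 = 586792.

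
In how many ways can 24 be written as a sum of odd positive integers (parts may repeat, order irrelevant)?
p_odd(24) = 122

Enumerate partitions using only odd parts via the recurrence o(n, m) = o(n, m−2) + o(n−m, m) over odd m, starting from the largest odd part ≤ n. This gives p_odd(24) = 122. (Euler's theorem: equals the count of distinct-part partitions.)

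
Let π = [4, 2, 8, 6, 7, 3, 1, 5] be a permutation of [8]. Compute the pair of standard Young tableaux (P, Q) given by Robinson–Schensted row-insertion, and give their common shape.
P = [1, 3, 5] / [2, 6, 7] / [4] / [8];  Q = [1, 3, 5] / [2, 4, 8] / [6] / [7];  common shape = (3, 3, 1, 1)

Row-insert the values π_1, π_2, … into P one at a time, bumping the leftmost entry strictly greater than the inserted value down to the next row. The recording tableau Q records, in position (i, j), the step at which that cell was added to P.
  Insert 4 (step 1): P = [4];  Q = [1]
  Insert 2 (step 2): P = [2] / [4];  Q = [1] / [2]
  Insert 8 (step 3): P = [2, 8] / [4];  Q = [1, 3] / [2]
  Insert 6 (step 4): P = [2, 6] / [4, 8];  Q = [1, 3] / [2, 4]
  Insert 7 (step 5): P = [2, 6, 7] / [4, 8];  Q = [1, 3, 5] / [2, 4]
  Insert 3 (step 6): P = [2, 3, 7] / [4, 6] / [8];  Q = [1, 3, 5] / [2, 4] / [6]
  Insert 1 (step 7): P = [1, 3, 7] / [2, 6] / [4] / [8];  Q = [1, 3, 5] / [2, 4] / [6] / [7]
  Insert 5 (step 8): P = [1, 3, 5] / [2, 6, 7] / [4] / [8];  Q = [1, 3, 5] / [2, 4, 8] / [6] / [7]
Final shape: (3, 3, 1, 1).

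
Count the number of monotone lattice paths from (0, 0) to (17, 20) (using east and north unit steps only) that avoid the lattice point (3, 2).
Number of paths = 11191012710

Total paths from (0, 0) to (17, 20): C(37, 17) = 15905368710. Paths through (3, 2): (paths (0, 0) → (3, 2)) × (paths (3, 2) → (17, 20)) = C(5, 3) · C(32, 14) = 10 · 471435600 = 4714356000. Avoidance count = 15905368710 − 4714356000 = 11191012710.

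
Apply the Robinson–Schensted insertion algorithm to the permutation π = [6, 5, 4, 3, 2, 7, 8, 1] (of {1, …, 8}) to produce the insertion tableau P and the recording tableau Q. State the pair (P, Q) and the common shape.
P = [1, 7, 8] / [2] / [3] / [4] / [5] / [6];  Q = [1, 6, 7] / [2] / [3] / [4] / [5] / [8];  common shape = (3, 1, 1, 1, 1, 1)

Row-insert the values π_1, π_2, … into P one at a time, bumping the leftmost entry strictly greater than the inserted value down to the next row. The recording tableau Q records, in position (i, j), the step at which that cell was added to P.
  Insert 6 (step 1): P = [6];  Q = [1]
  Insert 5 (step 2): P = [5] / [6];  Q = [1] / [2]
  Insert 4 (step 3): P = [4] / [5] / [6];  Q = [1] / [2] / [3]
  Insert 3 (step 4): P = [3] / [4] / [5] / [6];  Q = [1] / [2] / [3] / [4]
  Insert 2 (step 5): P = [2] / [3] / [4] / [5] / [6];  Q = [1] / [2] / [3] / [4] / [5]
  Insert 7 (step 6): P = [2, 7] / [3] / [4] / [5] / [6];  Q = [1, 6] / [2] / [3] / [4] / [5]
  Insert 8 (step 7): P = [2, 7, 8] / [3] / [4] / [5] / [6];  Q = [1, 6, 7] / [2] / [3] / [4] / [5]
  Insert 1 (step 8): P = [1, 7, 8] / [2] / [3] / [4] / [5] / [6];  Q = [1, 6, 7] / [2] / [3] / [4] / [5] / [8]
Final shape: (3, 1, 1, 1, 1, 1).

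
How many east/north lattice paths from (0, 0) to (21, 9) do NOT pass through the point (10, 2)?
Number of paths = 12206766

Total paths from (0, 0) to (21, 9): C(30, 21) = 14307150. Paths through (10, 2): (paths (0, 0) → (10, 2)) × (paths (10, 2) → (21, 9)) = C(12, 10) · C(18, 11) = 66 · 31824 = 2100384. Avoidance count = 14307150 − 2100384 = 12206766.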